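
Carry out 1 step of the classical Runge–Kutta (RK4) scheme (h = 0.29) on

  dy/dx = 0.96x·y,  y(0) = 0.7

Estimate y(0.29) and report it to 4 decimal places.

0.7288

RK4: k1 = f(x_n, y_n); k2 = f(x_n + h/2, y_n + (h/2)·k1); k3 = f(x_n + h/2, y_n + (h/2)·k2); k4 = f(x_n + h, y_n + h·k3); y_{n+1} = y_n + (h/6)·(k1 + 2k2 + 2k3 + k4).
x=0.000000, y=0.700000:
  k1 = f(0.000000, 0.700000) = 0.000000
  k2 = f(0.145000, 0.700000) = 0.097440
  k3 = f(0.145000, 0.714129) = 0.099407
  k4 = f(0.290000, 0.728828) = 0.202906
  y ← 0.700000 + (0.29/6)·(k1 + 2k2 + 2k3 + k4) = 0.728836
y(0.29) ≈ 0.7288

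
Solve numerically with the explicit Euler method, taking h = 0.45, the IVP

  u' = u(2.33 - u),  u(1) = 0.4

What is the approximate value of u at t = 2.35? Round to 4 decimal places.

1.8845

Euler: u_{n+1} = u_n + h·f(t_n, u_n).
t=1.000000, u=0.400000: f=0.772000 → u ← 0.400000 + 0.45·0.772000 = 0.747400
t=1.450000, u=0.747400: f=1.182835 → u ← 0.747400 + 0.45·1.182835 = 1.279676
t=1.900000, u=1.279676: f=1.344074 → u ← 1.279676 + 0.45·1.344074 = 1.884509
u(2.35) ≈ 1.8845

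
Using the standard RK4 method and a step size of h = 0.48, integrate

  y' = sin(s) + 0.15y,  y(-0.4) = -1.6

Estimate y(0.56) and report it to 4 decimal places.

RK4: k1 = f(s_n, y_n); k2 = f(s_n + h/2, y_n + (h/2)·k1); k3 = f(s_n + h/2, y_n + (h/2)·k2); k4 = f(s_n + h, y_n + h·k3); y_{n+1} = y_n + (h/6)·(k1 + 2k2 + 2k3 + k4).
s=-0.400000, y=-1.600000:
  k1 = f(-0.400000, -1.600000) = -0.629418
  k2 = f(-0.160000, -1.751060) = -0.421977
  k3 = f(-0.160000, -1.701275) = -0.414509
  k4 = f(0.080000, -1.798965) = -0.189930
  y ← -1.600000 + (0.48/6)·(k1 + 2k2 + 2k3 + k4) = -1.799386
s=0.080000, y=-1.799386:
  k1 = f(0.080000, -1.799386) = -0.189993
  k2 = f(0.320000, -1.844984) = 0.037819
  k3 = f(0.320000, -1.790309) = 0.046020
  k4 = f(0.560000, -1.777296) = 0.264592
  y ← -1.799386 + (0.48/6)·(k1 + 2k2 + 2k3 + k4) = -1.780004
y(0.56) ≈ -1.7800

-1.7800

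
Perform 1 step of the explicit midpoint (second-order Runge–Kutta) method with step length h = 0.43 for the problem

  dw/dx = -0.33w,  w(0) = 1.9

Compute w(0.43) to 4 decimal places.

Midpoint: k1 = f(x_n, w_n); k2 = f(x_n + h/2, w_n + (h/2)·k1); w_{n+1} = w_n + h·k2.
x=0.000000, w=1.900000:
  k1 = f(0.000000, 1.900000) = -0.627000
  k2 = f(0.215000, 1.765195) = -0.582514
  w ← 1.900000 + 0.43·(-0.582514) = 1.649519
w(0.43) ≈ 1.6495

1.6495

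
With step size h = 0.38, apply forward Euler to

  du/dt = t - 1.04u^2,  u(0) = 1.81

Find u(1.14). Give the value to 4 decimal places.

Euler: u_{n+1} = u_n + h·f(t_n, u_n).
t=0.000000, u=1.810000: f=-3.407144 → u ← 1.810000 + 0.38·(-3.407144) = 0.515285
t=0.380000, u=0.515285: f=0.103860 → u ← 0.515285 + 0.38·0.103860 = 0.554752
t=0.760000, u=0.554752: f=0.439940 → u ← 0.554752 + 0.38·0.439940 = 0.721929
u(1.14) ≈ 0.7219

0.7219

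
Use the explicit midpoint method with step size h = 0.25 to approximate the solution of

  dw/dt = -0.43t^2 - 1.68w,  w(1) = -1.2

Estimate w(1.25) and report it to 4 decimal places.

-0.9153

Midpoint: k1 = f(t_n, w_n); k2 = f(t_n + h/2, w_n + (h/2)·k1); w_{n+1} = w_n + h·k2.
t=1.000000, w=-1.200000:
  k1 = f(1.000000, -1.200000) = 1.586000
  k2 = f(1.125000, -1.001750) = 1.138721
  w ← -1.200000 + 0.25·1.138721 = -0.915320
w(1.25) ≈ -0.9153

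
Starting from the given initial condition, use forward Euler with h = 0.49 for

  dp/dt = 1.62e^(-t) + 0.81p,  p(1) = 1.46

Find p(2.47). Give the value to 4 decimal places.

4.9090

Euler: p_{n+1} = p_n + h·f(t_n, p_n).
t=1.000000, p=1.460000: f=1.778565 → p ← 1.460000 + 0.49·1.778565 = 2.331497
t=1.490000, p=2.331497: f=2.253616 → p ← 2.331497 + 0.49·2.253616 = 3.435769
t=1.980000, p=3.435769: f=3.006645 → p ← 3.435769 + 0.49·3.006645 = 4.909024
p(2.47) ≈ 4.9090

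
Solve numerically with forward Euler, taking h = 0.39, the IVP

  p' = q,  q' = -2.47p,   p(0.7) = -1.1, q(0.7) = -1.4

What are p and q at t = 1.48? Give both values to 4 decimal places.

Euler on (p,q): p_{n+1} = p_n + h·p', q_{n+1} = q_n + h·q'.
0.700000: (-1.100000, -1.400000); f=(-1.400000, 2.717000) → (-1.646000, -0.340370)
1.090000: (-1.646000, -0.340370); f=(-0.340370, 4.065620) → (-1.778744, 1.245222)
(p(1.48), q(1.48)) ≈ (-1.7787, 1.2452)

-1.7787, 1.2452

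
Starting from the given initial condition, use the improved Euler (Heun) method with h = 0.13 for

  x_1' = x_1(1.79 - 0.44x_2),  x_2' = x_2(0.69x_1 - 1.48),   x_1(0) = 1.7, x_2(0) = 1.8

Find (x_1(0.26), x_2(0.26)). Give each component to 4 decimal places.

Heun on (x_1,x_2): k1 = f(s_n, state_n); k2 = f(s_n + h, state_n + h·k1); state_{n+1} = state_n + (h/2)·(k1 + k2).
0.000000: (1.700000, 1.800000)
  k1 = (1.696600, -0.552600)
  predictor → (1.920558, 1.728162)
  k2 = (1.977423, -0.267545)
  → (1.938812, 1.746691)
0.130000: (1.938812, 1.746691)
  k1 = (1.980411, -0.248414)
  predictor → (2.196265, 1.714397)
  k2 = (2.274596, 0.060729)
  → (2.215387, 1.734491)
(x_1(0.26), x_2(0.26)) ≈ (2.2154, 1.7345)

2.2154, 1.7345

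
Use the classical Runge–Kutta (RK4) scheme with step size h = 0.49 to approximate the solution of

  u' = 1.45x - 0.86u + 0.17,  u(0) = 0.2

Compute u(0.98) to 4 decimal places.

0.7348

RK4: k1 = f(x_n, u_n); k2 = f(x_n + h/2, u_n + (h/2)·k1); k3 = f(x_n + h/2, u_n + (h/2)·k2); k4 = f(x_n + h, u_n + h·k3); u_{n+1} = u_n + (h/6)·(k1 + 2k2 + 2k3 + k4).
x=0.000000, u=0.200000:
  k1 = f(0.000000, 0.200000) = -0.002000
  k2 = f(0.245000, 0.199510) = 0.353671
  k3 = f(0.245000, 0.286649) = 0.278731
  k4 = f(0.490000, 0.336578) = 0.591043
  u ← 0.200000 + (0.49/6)·(k1 + 2k2 + 2k3 + k4) = 0.351398
x=0.490000, u=0.351398:
  k1 = f(0.490000, 0.351398) = 0.578298
  k2 = f(0.735000, 0.493081) = 0.811701
  k3 = f(0.735000, 0.550264) = 0.762523
  k4 = f(0.980000, 0.725034) = 0.967471
  u ← 0.351398 + (0.49/6)·(k1 + 2k2 + 2k3 + k4) = 0.734759
u(0.98) ≈ 0.7348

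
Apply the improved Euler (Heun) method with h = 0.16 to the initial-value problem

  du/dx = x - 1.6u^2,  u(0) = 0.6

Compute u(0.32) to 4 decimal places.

Heun: k1 = f(x_n, u_n); k2 = f(x_n + h, u_n + h·k1); u_{n+1} = u_n + (h/2)·(k1 + k2).
x=0.000000, u=0.600000:
  k1 = f(0.000000, 0.600000) = -0.576000
  k2 = f(0.160000, 0.507840) = -0.252642
  u ← 0.600000 + (0.16/2)·(-0.576000 + (-0.252642)) = 0.533709
x=0.160000, u=0.533709:
  k1 = f(0.160000, 0.533709) = -0.295752
  k2 = f(0.320000, 0.486388) = -0.058518
  u ← 0.533709 + (0.16/2)·(-0.295752 + (-0.058518)) = 0.505367
u(0.32) ≈ 0.5054

0.5054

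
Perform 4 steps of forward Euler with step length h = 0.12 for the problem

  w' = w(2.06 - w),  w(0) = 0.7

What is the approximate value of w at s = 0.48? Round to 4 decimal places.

1.1894

Euler: w_{n+1} = w_n + h·f(s_n, w_n).
s=0.000000, w=0.700000: f=0.952000 → w ← 0.700000 + 0.12·0.952000 = 0.814240
s=0.120000, w=0.814240: f=1.014348 → w ← 0.814240 + 0.12·1.014348 = 0.935962
s=0.240000, w=0.935962: f=1.052057 → w ← 0.935962 + 0.12·1.052057 = 1.062209
s=0.360000, w=1.062209: f=1.059863 → w ← 1.062209 + 0.12·1.059863 = 1.189392
w(0.48) ≈ 1.1894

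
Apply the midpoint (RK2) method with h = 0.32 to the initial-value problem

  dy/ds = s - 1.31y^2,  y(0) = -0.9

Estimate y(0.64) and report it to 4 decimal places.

Midpoint: k1 = f(s_n, y_n); k2 = f(s_n + h/2, y_n + (h/2)·k1); y_{n+1} = y_n + h·k2.
s=0.000000, y=-0.900000:
  k1 = f(0.000000, -0.900000) = -1.061100
  k2 = f(0.160000, -1.069776) = -1.339191
  y ← -0.900000 + 0.32·(-1.339191) = -1.328541
s=0.320000, y=-1.328541:
  k1 = f(0.320000, -1.328541) = -1.992178
  k2 = f(0.480000, -1.647290) = -3.074768
  y ← -1.328541 + 0.32·(-3.074768) = -2.312467
y(0.64) ≈ -2.3125

-2.3125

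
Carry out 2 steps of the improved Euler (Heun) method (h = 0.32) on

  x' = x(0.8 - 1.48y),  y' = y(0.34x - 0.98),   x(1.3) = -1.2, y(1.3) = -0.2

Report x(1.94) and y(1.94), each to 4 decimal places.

-2.2371, -0.0787

Heun on (x,y): k1 = f(t_n, state_n); k2 = f(t_n + h, state_n + h·k1); state_{n+1} = state_n + (h/2)·(k1 + k2).
1.300000: (-1.200000, -0.200000)
  k1 = (-1.315200, 0.277600)
  predictor → (-1.620864, -0.111168)
  k2 = (-1.563370, 0.170209)
  → (-1.660571, -0.128351)
1.620000: (-1.660571, -0.128351)
  k1 = (-1.643897, 0.198250)
  predictor → (-2.186618, -0.064911)
  k2 = (-1.959358, 0.111870)
  → (-2.237092, -0.078731)
(x(1.94), y(1.94)) ≈ (-2.2371, -0.0787)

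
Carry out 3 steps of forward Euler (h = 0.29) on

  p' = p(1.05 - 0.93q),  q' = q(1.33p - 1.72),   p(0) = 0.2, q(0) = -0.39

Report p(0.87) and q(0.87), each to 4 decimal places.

0.5164, -0.0894

Euler on (p,q): p_{n+1} = p_n + h·p', q_{n+1} = q_n + h·q'.
0.000000: (0.200000, -0.390000); f=(0.282540, 0.567060) → (0.281937, -0.225553)
0.290000: (0.281937, -0.225553); f=(0.355174, 0.303374) → (0.384937, -0.137574)
0.580000: (0.384937, -0.137574); f=(0.453434, 0.166194) → (0.516433, -0.089378)
(p(0.87), q(0.87)) ≈ (0.5164, -0.0894)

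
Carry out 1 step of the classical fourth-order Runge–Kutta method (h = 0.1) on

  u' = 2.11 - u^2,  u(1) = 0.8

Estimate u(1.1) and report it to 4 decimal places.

0.9352

RK4: k1 = f(s_n, u_n); k2 = f(s_n + h/2, u_n + (h/2)·k1); k3 = f(s_n + h/2, u_n + (h/2)·k2); k4 = f(s_n + h, u_n + h·k3); u_{n+1} = u_n + (h/6)·(k1 + 2k2 + 2k3 + k4).
s=1.000000, u=0.800000:
  k1 = f(1.000000, 0.800000) = 1.470000
  k2 = f(1.050000, 0.873500) = 1.346998
  k3 = f(1.050000, 0.867350) = 1.357704
  k4 = f(1.100000, 0.935770) = 1.234334
  u ← 0.800000 + (0.1/6)·(k1 + 2k2 + 2k3 + k4) = 0.935229
u(1.1) ≈ 0.9352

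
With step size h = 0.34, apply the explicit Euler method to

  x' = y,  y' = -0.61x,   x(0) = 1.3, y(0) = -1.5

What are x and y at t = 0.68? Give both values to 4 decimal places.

Euler on (x,y): x_{n+1} = x_n + h·x', y_{n+1} = y_n + h·y'.
0.000000: (1.300000, -1.500000); f=(-1.500000, -0.793000) → (0.790000, -1.769620)
0.340000: (0.790000, -1.769620); f=(-1.769620, -0.481900) → (0.188329, -1.933466)
(x(0.68), y(0.68)) ≈ (0.1883, -1.9335)

0.1883, -1.9335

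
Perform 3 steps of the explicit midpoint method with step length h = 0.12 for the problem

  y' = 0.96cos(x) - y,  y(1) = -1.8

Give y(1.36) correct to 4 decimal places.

Midpoint: k1 = f(x_n, y_n); k2 = f(x_n + h/2, y_n + (h/2)·k1); y_{n+1} = y_n + h·k2.
x=1.000000, y=-1.800000:
  k1 = f(1.000000, -1.800000) = 2.318690
  k2 = f(1.060000, -1.660879) = 2.130196
  y ← -1.800000 + 0.12·2.130196 = -1.544377
x=1.120000, y=-1.544377:
  k1 = f(1.120000, -1.544377) = 1.962632
  k2 = f(1.180000, -1.426619) = 1.792306
  y ← -1.544377 + 0.12·1.792306 = -1.329300
x=1.240000, y=-1.329300:
  k1 = f(1.240000, -1.329300) = 1.641104
  k2 = f(1.300000, -1.230833) = 1.487632
  y ← -1.329300 + 0.12·1.487632 = -1.150784
y(1.36) ≈ -1.1508

-1.1508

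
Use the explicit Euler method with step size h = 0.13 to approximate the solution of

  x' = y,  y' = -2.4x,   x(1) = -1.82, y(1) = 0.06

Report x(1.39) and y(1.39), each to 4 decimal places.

Euler on (x,y): x_{n+1} = x_n + h·x', y_{n+1} = y_n + h·y'.
1.000000: (-1.820000, 0.060000); f=(0.060000, 4.368000) → (-1.812200, 0.627840)
1.130000: (-1.812200, 0.627840); f=(0.627840, 4.349280) → (-1.730581, 1.193246)
1.260000: (-1.730581, 1.193246); f=(1.193246, 4.153394) → (-1.575459, 1.733188)
(x(1.39), y(1.39)) ≈ (-1.5755, 1.7332)

-1.5755, 1.7332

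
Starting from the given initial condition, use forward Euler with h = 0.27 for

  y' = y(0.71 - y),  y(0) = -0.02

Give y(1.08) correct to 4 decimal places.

Euler: y_{n+1} = y_n + h·f(x_n, y_n).
x=0.000000, y=-0.020000: f=-0.014600 → y ← -0.020000 + 0.27·(-0.014600) = -0.023942
x=0.270000, y=-0.023942: f=-0.017572 → y ← -0.023942 + 0.27·(-0.017572) = -0.028686
x=0.540000, y=-0.028686: f=-0.021190 → y ← -0.028686 + 0.27·(-0.021190) = -0.034408
x=0.810000, y=-0.034408: f=-0.025613 → y ← -0.034408 + 0.27·(-0.025613) = -0.041323
y(1.08) ≈ -0.0413

-0.0413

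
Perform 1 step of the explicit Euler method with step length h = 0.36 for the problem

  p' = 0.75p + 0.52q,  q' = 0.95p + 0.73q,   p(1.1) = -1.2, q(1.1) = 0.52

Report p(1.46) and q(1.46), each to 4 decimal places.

Euler on (p,q): p_{n+1} = p_n + h·p', q_{n+1} = q_n + h·q'.
1.100000: (-1.200000, 0.520000); f=(-0.629600, -0.760400) → (-1.426656, 0.246256)
(p(1.46), q(1.46)) ≈ (-1.4267, 0.2463)

-1.4267, 0.2463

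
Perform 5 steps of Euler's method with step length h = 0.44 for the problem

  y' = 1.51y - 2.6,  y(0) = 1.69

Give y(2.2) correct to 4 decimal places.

Euler: y_{n+1} = y_n + h·f(x_n, y_n).
x=0.000000, y=1.690000: f=-0.048100 → y ← 1.690000 + 0.44·(-0.048100) = 1.668836
x=0.440000, y=1.668836: f=-0.080058 → y ← 1.668836 + 0.44·(-0.080058) = 1.633611
x=0.880000, y=1.633611: f=-0.133248 → y ← 1.633611 + 0.44·(-0.133248) = 1.574982
x=1.320000, y=1.574982: f=-0.221778 → y ← 1.574982 + 0.44·(-0.221778) = 1.477399
x=1.760000, y=1.477399: f=-0.369127 → y ← 1.477399 + 0.44·(-0.369127) = 1.314983
y(2.2) ≈ 1.3150

1.3150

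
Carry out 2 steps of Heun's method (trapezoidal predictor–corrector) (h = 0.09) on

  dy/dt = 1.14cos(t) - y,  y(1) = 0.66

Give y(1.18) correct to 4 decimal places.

0.6373

Heun: k1 = f(t_n, y_n); k2 = f(t_n + h, y_n + h·k1); y_{n+1} = y_n + (h/2)·(k1 + k2).
t=1.000000, y=0.660000:
  k1 = f(1.000000, 0.660000) = -0.044055
  k2 = f(1.090000, 0.656035) = -0.128802
  y ← 0.660000 + (0.09/2)·(-0.044055 + (-0.128802)) = 0.652221
t=1.090000, y=0.652221:
  k1 = f(1.090000, 0.652221) = -0.124988
  k2 = f(1.180000, 0.640973) = -0.206718
  y ← 0.652221 + (0.09/2)·(-0.124988 + (-0.206718)) = 0.637295
y(1.18) ≈ 0.6373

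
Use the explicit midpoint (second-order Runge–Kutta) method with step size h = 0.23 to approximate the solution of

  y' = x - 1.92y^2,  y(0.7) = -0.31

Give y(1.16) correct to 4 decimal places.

Midpoint: k1 = f(x_n, y_n); k2 = f(x_n + h/2, y_n + (h/2)·k1); y_{n+1} = y_n + h·k2.
x=0.700000, y=-0.310000:
  k1 = f(0.700000, -0.310000) = 0.515488
  k2 = f(0.815000, -0.250719) = 0.694309
  y ← -0.310000 + 0.23·0.694309 = -0.150309
x=0.930000, y=-0.150309:
  k1 = f(0.930000, -0.150309) = 0.886622
  k2 = f(1.045000, -0.048347) = 1.040512
  y ← -0.150309 + 0.23·1.040512 = 0.089009
y(1.16) ≈ 0.0890

0.0890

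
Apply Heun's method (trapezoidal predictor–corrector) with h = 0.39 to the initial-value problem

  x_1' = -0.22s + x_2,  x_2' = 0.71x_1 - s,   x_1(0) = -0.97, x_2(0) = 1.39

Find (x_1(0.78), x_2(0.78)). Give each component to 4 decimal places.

-0.1667, 0.8105

Heun on (x_1,x_2): k1 = f(s_n, state_n); k2 = f(s_n + h, state_n + h·k1); state_{n+1} = state_n + (h/2)·(k1 + k2).
0.000000: (-0.970000, 1.390000)
  k1 = (1.390000, -0.688700)
  predictor → (-0.427900, 1.121407)
  k2 = (1.035607, -0.693809)
  → (-0.497007, 1.120411)
0.390000: (-0.497007, 1.120411)
  k1 = (1.034611, -0.742875)
  predictor → (-0.093508, 0.830690)
  k2 = (0.659090, -0.846391)
  → (-0.166735, 0.810504)
(x_1(0.78), x_2(0.78)) ≈ (-0.1667, 0.8105)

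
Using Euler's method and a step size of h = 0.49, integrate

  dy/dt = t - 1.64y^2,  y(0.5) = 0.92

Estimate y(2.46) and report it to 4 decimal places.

Euler: y_{n+1} = y_n + h·f(t_n, y_n).
t=0.500000, y=0.920000: f=-0.888096 → y ← 0.920000 + 0.49·(-0.888096) = 0.484833
t=0.990000, y=0.484833: f=0.604497 → y ← 0.484833 + 0.49·0.604497 = 0.781036
t=1.480000, y=0.781036: f=0.479571 → y ← 0.781036 + 0.49·0.479571 = 1.016026
t=1.970000, y=1.016026: f=0.277013 → y ← 1.016026 + 0.49·0.277013 = 1.151763
y(2.46) ≈ 1.1518

1.1518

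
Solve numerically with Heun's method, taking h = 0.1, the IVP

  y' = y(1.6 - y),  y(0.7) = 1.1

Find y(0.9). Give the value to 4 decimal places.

Heun: k1 = f(t_n, y_n); k2 = f(t_n + h, y_n + h·k1); y_{n+1} = y_n + (h/2)·(k1 + k2).
t=0.700000, y=1.100000:
  k1 = f(0.700000, 1.100000) = 0.550000
  k2 = f(0.800000, 1.155000) = 0.513975
  y ← 1.100000 + (0.1/2)·(0.550000 + 0.513975) = 1.153199
t=0.800000, y=1.153199:
  k1 = f(0.800000, 1.153199) = 0.515251
  k2 = f(0.900000, 1.204724) = 0.476199
  y ← 1.153199 + (0.1/2)·(0.515251 + 0.476199) = 1.202771
y(0.9) ≈ 1.2028

1.2028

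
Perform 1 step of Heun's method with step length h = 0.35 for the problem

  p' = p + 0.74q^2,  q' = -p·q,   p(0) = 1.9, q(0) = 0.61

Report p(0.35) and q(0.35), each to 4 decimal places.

2.7518, 0.3120

Heun on (p,q): k1 = f(t_n, state_n); k2 = f(t_n + h, state_n + h·k1); state_{n+1} = state_n + (h/2)·(k1 + k2).
0.000000: (1.900000, 0.610000)
  k1 = (2.175354, -1.159000)
  predictor → (2.661374, 0.204350)
  k2 = (2.692276, -0.543852)
  → (2.751835, 0.312001)
(p(0.35), q(0.35)) ≈ (2.7518, 0.3120)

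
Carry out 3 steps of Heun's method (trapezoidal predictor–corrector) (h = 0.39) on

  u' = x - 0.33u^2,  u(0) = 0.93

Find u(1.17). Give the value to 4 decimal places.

Heun: k1 = f(x_n, u_n); k2 = f(x_n + h, u_n + h·k1); u_{n+1} = u_n + (h/2)·(k1 + k2).
x=0.000000, u=0.930000:
  k1 = f(0.000000, 0.930000) = -0.285417
  k2 = f(0.390000, 0.818687) = 0.168818
  u ← 0.930000 + (0.39/2)·(-0.285417 + 0.168818) = 0.907263
x=0.390000, u=0.907263:
  k1 = f(0.390000, 0.907263) = 0.118368
  k2 = f(0.780000, 0.953427) = 0.480023
  u ← 0.907263 + (0.39/2)·(0.118368 + 0.480023) = 1.023949
x=0.780000, u=1.023949:
  k1 = f(0.780000, 1.023949) = 0.434004
  k2 = f(1.170000, 1.193211) = 0.700162
  u ← 1.023949 + (0.39/2)·(0.434004 + 0.700162) = 1.245112
u(1.17) ≈ 1.2451

1.2451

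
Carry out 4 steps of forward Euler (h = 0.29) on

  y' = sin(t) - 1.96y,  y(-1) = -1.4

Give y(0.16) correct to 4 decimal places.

-0.1920

Euler: y_{n+1} = y_n + h·f(t_n, y_n).
t=-1.000000, y=-1.400000: f=1.902529 → y ← -1.400000 + 0.29·1.902529 = -0.848267
t=-0.710000, y=-0.848267: f=1.010769 → y ← -0.848267 + 0.29·1.010769 = -0.555144
t=-0.420000, y=-0.555144: f=0.680321 → y ← -0.555144 + 0.29·0.680321 = -0.357851
t=-0.130000, y=-0.357851: f=0.571753 → y ← -0.357851 + 0.29·0.571753 = -0.192042
y(0.16) ≈ -0.1920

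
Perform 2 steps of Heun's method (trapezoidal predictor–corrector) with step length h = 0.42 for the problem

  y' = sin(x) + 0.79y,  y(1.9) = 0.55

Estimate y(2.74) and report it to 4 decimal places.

1.9250

Heun: k1 = f(x_n, y_n); k2 = f(x_n + h, y_n + h·k1); y_{n+1} = y_n + (h/2)·(k1 + k2).
x=1.900000, y=0.550000:
  k1 = f(1.900000, 0.550000) = 1.380800
  k2 = f(2.320000, 1.129936) = 1.624881
  y ← 0.550000 + (0.42/2)·(1.380800 + 1.624881) = 1.181193
x=2.320000, y=1.181193:
  k1 = f(2.320000, 1.181193) = 1.665374
  k2 = f(2.740000, 1.880650) = 1.876598
  y ← 1.181193 + (0.42/2)·(1.665374 + 1.876598) = 1.925007
y(2.74) ≈ 1.9250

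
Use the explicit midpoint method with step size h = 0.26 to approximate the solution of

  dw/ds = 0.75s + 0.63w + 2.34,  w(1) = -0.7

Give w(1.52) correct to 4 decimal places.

Midpoint: k1 = f(s_n, w_n); k2 = f(s_n + h/2, w_n + (h/2)·k1); w_{n+1} = w_n + h·k2.
s=1.000000, w=-0.700000:
  k1 = f(1.000000, -0.700000) = 2.649000
  k2 = f(1.130000, -0.355630) = 2.963453
  w ← -0.700000 + 0.26·2.963453 = 0.070498
s=1.260000, w=0.070498:
  k1 = f(1.260000, 0.070498) = 3.329414
  k2 = f(1.390000, 0.503322) = 3.699593
  w ← 0.070498 + 0.26·3.699593 = 1.032392
w(1.52) ≈ 1.0324

1.0324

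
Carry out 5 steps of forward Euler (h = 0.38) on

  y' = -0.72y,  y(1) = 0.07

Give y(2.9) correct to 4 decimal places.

0.0142

Euler: y_{n+1} = y_n + h·f(x_n, y_n).
x=1.000000, y=0.070000: f=-0.050400 → y ← 0.070000 + 0.38·(-0.050400) = 0.050848
x=1.380000, y=0.050848: f=-0.036611 → y ← 0.050848 + 0.38·(-0.036611) = 0.036936
x=1.760000, y=0.036936: f=-0.026594 → y ← 0.036936 + 0.38·(-0.026594) = 0.026830
x=2.140000, y=0.026830: f=-0.019318 → y ← 0.026830 + 0.38·(-0.019318) = 0.019490
x=2.520000, y=0.019490: f=-0.014032 → y ← 0.019490 + 0.38·(-0.014032) = 0.014157
y(2.9) ≈ 0.0142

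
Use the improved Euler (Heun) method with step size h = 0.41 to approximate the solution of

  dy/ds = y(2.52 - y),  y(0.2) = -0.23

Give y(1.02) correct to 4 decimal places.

Heun: k1 = f(s_n, y_n); k2 = f(s_n + h, y_n + h·k1); y_{n+1} = y_n + (h/2)·(k1 + k2).
s=0.200000, y=-0.230000:
  k1 = f(0.200000, -0.230000) = -0.632500
  k2 = f(0.610000, -0.489325) = -1.472538
  y ← -0.230000 + (0.41/2)·(-0.632500 + (-1.472538)) = -0.661533
s=0.610000, y=-0.661533:
  k1 = f(0.610000, -0.661533) = -2.104688
  k2 = f(1.020000, -1.524455) = -6.165589
  y ← -0.661533 + (0.41/2)·(-2.104688 + (-6.165589)) = -2.356940
y(1.02) ≈ -2.3569

-2.3569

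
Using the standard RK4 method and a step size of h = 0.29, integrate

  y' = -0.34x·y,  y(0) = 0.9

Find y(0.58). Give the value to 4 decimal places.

0.8500

RK4: k1 = f(x_n, y_n); k2 = f(x_n + h/2, y_n + (h/2)·k1); k3 = f(x_n + h/2, y_n + (h/2)·k2); k4 = f(x_n + h, y_n + h·k3); y_{n+1} = y_n + (h/6)·(k1 + 2k2 + 2k3 + k4).
x=0.000000, y=0.900000:
  k1 = f(0.000000, 0.900000) = 0.000000
  k2 = f(0.145000, 0.900000) = -0.044370
  k3 = f(0.145000, 0.893566) = -0.044053
  k4 = f(0.290000, 0.887225) = -0.087480
  y ← 0.900000 + (0.29/6)·(k1 + 2k2 + 2k3 + k4) = 0.887224
x=0.290000, y=0.887224:
  k1 = f(0.290000, 0.887224) = -0.087480
  k2 = f(0.435000, 0.874540) = -0.129344
  k3 = f(0.435000, 0.868469) = -0.128447
  k4 = f(0.580000, 0.849975) = -0.167615
  y ← 0.887224 + (0.29/6)·(k1 + 2k2 + 2k3 + k4) = 0.849975
y(0.58) ≈ 0.8500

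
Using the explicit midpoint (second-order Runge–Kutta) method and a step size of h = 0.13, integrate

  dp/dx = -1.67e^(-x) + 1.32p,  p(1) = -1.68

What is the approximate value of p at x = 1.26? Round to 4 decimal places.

Midpoint: k1 = f(x_n, p_n); k2 = f(x_n + h/2, p_n + (h/2)·k1); p_{n+1} = p_n + h·k2.
x=1.000000, p=-1.680000:
  k1 = f(1.000000, -1.680000) = -2.831959
  k2 = f(1.065000, -1.864077) = -3.036278
  p ← -1.680000 + 0.13·(-3.036278) = -2.074716
x=1.130000, p=-2.074716:
  k1 = f(1.130000, -2.074716) = -3.278091
  k2 = f(1.195000, -2.287792) = -3.525401
  p ← -2.074716 + 0.13·(-3.525401) = -2.533018
p(1.26) ≈ -2.5330

-2.5330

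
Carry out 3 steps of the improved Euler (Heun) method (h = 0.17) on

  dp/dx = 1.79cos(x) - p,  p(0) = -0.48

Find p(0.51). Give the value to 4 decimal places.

Heun: k1 = f(x_n, p_n); k2 = f(x_n + h, p_n + h·k1); p_{n+1} = p_n + (h/2)·(k1 + k2).
x=0.000000, p=-0.480000:
  k1 = f(0.000000, -0.480000) = 2.270000
  k2 = f(0.170000, -0.094100) = 1.858297
  p ← -0.480000 + (0.17/2)·(2.270000 + 1.858297) = -0.129095
x=0.170000, p=-0.129095:
  k1 = f(0.170000, -0.129095) = 1.893292
  k2 = f(0.340000, 0.192765) = 1.494766
  p ← -0.129095 + (0.17/2)·(1.893292 + 1.494766) = 0.158890
x=0.340000, p=0.158890:
  k1 = f(0.340000, 0.158890) = 1.528641
  k2 = f(0.510000, 0.418759) = 1.143454
  p ← 0.158890 + (0.17/2)·(1.528641 + 1.143454) = 0.386018
p(0.51) ≈ 0.3860

0.3860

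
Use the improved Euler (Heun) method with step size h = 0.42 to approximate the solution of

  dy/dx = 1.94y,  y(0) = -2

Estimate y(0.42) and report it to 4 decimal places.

-4.2935

Heun: k1 = f(x_n, y_n); k2 = f(x_n + h, y_n + h·k1); y_{n+1} = y_n + (h/2)·(k1 + k2).
x=0.000000, y=-2.000000:
  k1 = f(0.000000, -2.000000) = -3.880000
  k2 = f(0.420000, -3.629600) = -7.041424
  y ← -2.000000 + (0.42/2)·(-3.880000 + (-7.041424)) = -4.293499
y(0.42) ≈ -4.2935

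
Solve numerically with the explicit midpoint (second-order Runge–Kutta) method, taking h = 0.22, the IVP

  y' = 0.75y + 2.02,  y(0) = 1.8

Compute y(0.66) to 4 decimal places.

4.6633

Midpoint: k1 = f(t_n, y_n); k2 = f(t_n + h/2, y_n + (h/2)·k1); y_{n+1} = y_n + h·k2.
t=0.000000, y=1.800000:
  k1 = f(0.000000, 1.800000) = 3.370000
  k2 = f(0.110000, 2.170700) = 3.648025
  y ← 1.800000 + 0.22·3.648025 = 2.602565
t=0.220000, y=2.602565:
  k1 = f(0.220000, 2.602565) = 3.971924
  k2 = f(0.330000, 3.039477) = 4.299608
  y ← 2.602565 + 0.22·4.299608 = 3.548479
t=0.440000, y=3.548479:
  k1 = f(0.440000, 3.548479) = 4.681359
  k2 = f(0.550000, 4.063429) = 5.067572
  y ← 3.548479 + 0.22·5.067572 = 4.663345
y(0.66) ≈ 4.6633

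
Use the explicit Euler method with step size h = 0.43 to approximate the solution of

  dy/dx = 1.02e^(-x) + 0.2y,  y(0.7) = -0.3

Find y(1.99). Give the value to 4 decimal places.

Euler: y_{n+1} = y_n + h·f(x_n, y_n).
x=0.700000, y=-0.300000: f=0.446517 → y ← -0.300000 + 0.43·0.446517 = -0.107998
x=1.130000, y=-0.107998: f=0.307894 → y ← -0.107998 + 0.43·0.307894 = 0.024397
x=1.560000, y=0.024397: f=0.219218 → y ← 0.024397 + 0.43·0.219218 = 0.118661
y(1.99) ≈ 0.1187

0.1187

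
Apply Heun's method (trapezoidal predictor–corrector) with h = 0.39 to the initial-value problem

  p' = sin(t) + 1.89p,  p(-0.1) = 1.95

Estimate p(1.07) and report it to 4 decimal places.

16.7193

Heun: k1 = f(t_n, p_n); k2 = f(t_n + h, p_n + h·k1); p_{n+1} = p_n + (h/2)·(k1 + k2).
t=-0.100000, p=1.950000:
  k1 = f(-0.100000, 1.950000) = 3.585667
  k2 = f(0.290000, 3.348410) = 6.614447
  p ← 1.950000 + (0.39/2)·(3.585667 + 6.614447) = 3.939022
t=0.290000, p=3.939022:
  k1 = f(0.290000, 3.939022) = 7.730704
  k2 = f(0.680000, 6.953997) = 13.771847
  p ← 3.939022 + (0.39/2)·(7.730704 + 13.771847) = 8.132020
t=0.680000, p=8.132020:
  k1 = f(0.680000, 8.132020) = 15.998310
  k2 = f(1.070000, 14.371361) = 28.039072
  p ← 8.132020 + (0.39/2)·(15.998310 + 28.039072) = 16.719309
p(1.07) ≈ 16.7193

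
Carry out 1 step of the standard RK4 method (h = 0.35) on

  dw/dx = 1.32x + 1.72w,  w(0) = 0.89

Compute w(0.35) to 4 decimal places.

1.7238

RK4: k1 = f(x_n, w_n); k2 = f(x_n + h/2, w_n + (h/2)·k1); k3 = f(x_n + h/2, w_n + (h/2)·k2); k4 = f(x_n + h, w_n + h·k3); w_{n+1} = w_n + (h/6)·(k1 + 2k2 + 2k3 + k4).
x=0.000000, w=0.890000:
  k1 = f(0.000000, 0.890000) = 1.530800
  k2 = f(0.175000, 1.157890) = 2.222571
  k3 = f(0.175000, 1.278950) = 2.430794
  k4 = f(0.350000, 1.740778) = 3.456138
  w ← 0.890000 + (0.35/6)·(k1 + 2k2 + 2k3 + k4) = 1.723797
w(0.35) ≈ 1.7238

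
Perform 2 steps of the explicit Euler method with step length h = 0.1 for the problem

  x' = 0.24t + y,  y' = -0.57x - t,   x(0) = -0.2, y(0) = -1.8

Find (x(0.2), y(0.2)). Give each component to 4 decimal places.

Euler on (x,y): x_{n+1} = x_n + h·x', y_{n+1} = y_n + h·y'.
0.000000: (-0.200000, -1.800000); f=(-1.800000, 0.114000) → (-0.380000, -1.788600)
0.100000: (-0.380000, -1.788600); f=(-1.764600, 0.116600) → (-0.556460, -1.776940)
(x(0.2), y(0.2)) ≈ (-0.5565, -1.7769)

-0.5565, -1.7769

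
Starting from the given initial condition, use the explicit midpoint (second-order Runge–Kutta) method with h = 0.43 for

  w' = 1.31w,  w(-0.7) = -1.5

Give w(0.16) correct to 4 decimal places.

Midpoint: k1 = f(t_n, w_n); k2 = f(t_n + h/2, w_n + (h/2)·k1); w_{n+1} = w_n + h·k2.
t=-0.700000, w=-1.500000:
  k1 = f(-0.700000, -1.500000) = -1.965000
  k2 = f(-0.485000, -1.922475) = -2.518442
  w ← -1.500000 + 0.43·(-2.518442) = -2.582930
t=-0.270000, w=-2.582930:
  k1 = f(-0.270000, -2.582930) = -3.383639
  k2 = f(-0.055000, -3.310412) = -4.336640
  w ← -2.582930 + 0.43·(-4.336640) = -4.447686
w(0.16) ≈ -4.4477

-4.4477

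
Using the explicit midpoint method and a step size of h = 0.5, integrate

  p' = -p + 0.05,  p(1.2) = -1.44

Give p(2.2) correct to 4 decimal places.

-0.5320

Midpoint: k1 = f(t_n, p_n); k2 = f(t_n + h/2, p_n + (h/2)·k1); p_{n+1} = p_n + h·k2.
t=1.200000, p=-1.440000:
  k1 = f(1.200000, -1.440000) = 1.490000
  k2 = f(1.450000, -1.067500) = 1.117500
  p ← -1.440000 + 0.5·1.117500 = -0.881250
t=1.700000, p=-0.881250:
  k1 = f(1.700000, -0.881250) = 0.931250
  k2 = f(1.950000, -0.648438) = 0.698438
  p ← -0.881250 + 0.5·0.698438 = -0.532031
p(2.2) ≈ -0.5320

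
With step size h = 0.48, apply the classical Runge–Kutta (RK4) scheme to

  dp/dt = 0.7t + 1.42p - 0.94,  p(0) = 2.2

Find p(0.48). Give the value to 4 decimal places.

3.8027

RK4: k1 = f(t_n, p_n); k2 = f(t_n + h/2, p_n + (h/2)·k1); k3 = f(t_n + h/2, p_n + (h/2)·k2); k4 = f(t_n + h, p_n + h·k3); p_{n+1} = p_n + (h/6)·(k1 + 2k2 + 2k3 + k4).
t=0.000000, p=2.200000:
  k1 = f(0.000000, 2.200000) = 2.184000
  k2 = f(0.240000, 2.724160) = 3.096307
  k3 = f(0.240000, 2.943114) = 3.407221
  k4 = f(0.480000, 3.835466) = 4.842362
  p ← 2.200000 + (0.48/6)·(k1 + 2k2 + 2k3 + k4) = 3.802674
p(0.48) ≈ 3.8027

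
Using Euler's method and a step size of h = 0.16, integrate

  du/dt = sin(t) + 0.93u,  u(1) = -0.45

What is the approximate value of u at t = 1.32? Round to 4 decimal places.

-0.2925

Euler: u_{n+1} = u_n + h·f(t_n, u_n).
t=1.000000, u=-0.450000: f=0.422971 → u ← -0.450000 + 0.16·0.422971 = -0.382325
t=1.160000, u=-0.382325: f=0.561241 → u ← -0.382325 + 0.16·0.561241 = -0.292526
u(1.32) ≈ -0.2925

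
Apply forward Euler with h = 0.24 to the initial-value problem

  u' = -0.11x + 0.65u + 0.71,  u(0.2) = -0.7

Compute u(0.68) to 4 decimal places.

Euler: u_{n+1} = u_n + h·f(x_n, u_n).
x=0.200000, u=-0.700000: f=0.233000 → u ← -0.700000 + 0.24·0.233000 = -0.644080
x=0.440000, u=-0.644080: f=0.242948 → u ← -0.644080 + 0.24·0.242948 = -0.585772
u(0.68) ≈ -0.5858

-0.5858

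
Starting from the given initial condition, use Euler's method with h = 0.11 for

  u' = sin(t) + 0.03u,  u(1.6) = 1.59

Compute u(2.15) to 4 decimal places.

2.1466

Euler: u_{n+1} = u_n + h·f(t_n, u_n).
t=1.600000, u=1.590000: f=1.047274 → u ← 1.590000 + 0.11·1.047274 = 1.705200
t=1.710000, u=1.705200: f=1.041483 → u ← 1.705200 + 0.11·1.041483 = 1.819763
t=1.820000, u=1.819763: f=1.023702 → u ← 1.819763 + 0.11·1.023702 = 1.932370
t=1.930000, u=1.932370: f=0.994148 → u ← 1.932370 + 0.11·0.994148 = 2.041727
t=2.040000, u=2.041727: f=0.953180 → u ← 2.041727 + 0.11·0.953180 = 2.146577
u(2.15) ≈ 2.1466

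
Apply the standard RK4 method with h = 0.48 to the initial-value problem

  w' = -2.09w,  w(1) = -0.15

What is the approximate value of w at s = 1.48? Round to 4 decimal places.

RK4: k1 = f(s_n, w_n); k2 = f(s_n + h/2, w_n + (h/2)·k1); k3 = f(s_n + h/2, w_n + (h/2)·k2); k4 = f(s_n + h, w_n + h·k3); w_{n+1} = w_n + (h/6)·(k1 + 2k2 + 2k3 + k4).
s=1.000000, w=-0.150000:
  k1 = f(1.000000, -0.150000) = 0.313500
  k2 = f(1.240000, -0.074760) = 0.156248
  k3 = f(1.240000, -0.112500) = 0.235126
  k4 = f(1.480000, -0.037140) = 0.077622
  w ← -0.150000 + (0.48/6)·(k1 + 2k2 + 2k3 + k4) = -0.056090
w(1.48) ≈ -0.0561

-0.0561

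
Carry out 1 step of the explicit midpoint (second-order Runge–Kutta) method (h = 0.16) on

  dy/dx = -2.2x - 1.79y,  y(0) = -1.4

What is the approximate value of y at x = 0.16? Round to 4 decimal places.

-1.0846

Midpoint: k1 = f(x_n, y_n); k2 = f(x_n + h/2, y_n + (h/2)·k1); y_{n+1} = y_n + h·k2.
x=0.000000, y=-1.400000:
  k1 = f(0.000000, -1.400000) = 2.506000
  k2 = f(0.080000, -1.199520) = 1.971141
  y ← -1.400000 + 0.16·1.971141 = -1.084617
y(0.16) ≈ -1.0846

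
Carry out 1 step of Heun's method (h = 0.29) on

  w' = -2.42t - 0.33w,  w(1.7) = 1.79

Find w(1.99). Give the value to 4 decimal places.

0.3892

Heun: k1 = f(t_n, w_n); k2 = f(t_n + h, w_n + h·k1); w_{n+1} = w_n + (h/2)·(k1 + k2).
t=1.700000, w=1.790000:
  k1 = f(1.700000, 1.790000) = -4.704700
  k2 = f(1.990000, 0.425637) = -4.956260
  w ← 1.790000 + (0.29/2)·(-4.704700 + (-4.956260)) = 0.389161
w(1.99) ≈ 0.3892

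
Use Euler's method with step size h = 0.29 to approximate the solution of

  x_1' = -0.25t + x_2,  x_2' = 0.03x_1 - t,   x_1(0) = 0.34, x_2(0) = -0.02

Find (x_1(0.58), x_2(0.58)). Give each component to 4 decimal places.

0.3082, -0.0982

Euler on (x_1,x_2): x_1_{n+1} = x_1_n + h·x_1', x_2_{n+1} = x_2_n + h·x_2'.
0.000000: (0.340000, -0.020000); f=(-0.020000, 0.010200) → (0.334200, -0.017042)
0.290000: (0.334200, -0.017042); f=(-0.089542, -0.279974) → (0.308233, -0.098234)
(x_1(0.58), x_2(0.58)) ≈ (0.3082, -0.0982)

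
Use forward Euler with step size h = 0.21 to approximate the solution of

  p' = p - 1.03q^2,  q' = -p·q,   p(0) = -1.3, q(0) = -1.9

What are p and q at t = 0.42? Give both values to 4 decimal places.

-4.1135, -3.6143

Euler on (p,q): p_{n+1} = p_n + h·p', q_{n+1} = q_n + h·q'.
0.000000: (-1.300000, -1.900000); f=(-5.018300, -2.470000) → (-2.353843, -2.418700)
0.210000: (-2.353843, -2.418700); f=(-8.379456, -5.693240) → (-4.113529, -3.614280)
(p(0.42), q(0.42)) ≈ (-4.1135, -3.6143)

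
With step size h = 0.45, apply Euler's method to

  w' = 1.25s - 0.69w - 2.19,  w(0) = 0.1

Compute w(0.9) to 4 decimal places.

-1.3643

Euler: w_{n+1} = w_n + h·f(s_n, w_n).
s=0.000000, w=0.100000: f=-2.259000 → w ← 0.100000 + 0.45·(-2.259000) = -0.916550
s=0.450000, w=-0.916550: f=-0.995080 → w ← -0.916550 + 0.45·(-0.995080) = -1.364336
w(0.9) ≈ -1.3643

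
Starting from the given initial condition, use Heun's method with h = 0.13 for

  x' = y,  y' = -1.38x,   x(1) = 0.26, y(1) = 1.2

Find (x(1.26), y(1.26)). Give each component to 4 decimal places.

Heun on (x,y): k1 = f(t_n, state_n); k2 = f(t_n + h, state_n + h·k1); state_{n+1} = state_n + (h/2)·(k1 + k2).
1.000000: (0.260000, 1.200000)
  k1 = (1.200000, -0.358800)
  predictor → (0.416000, 1.153356)
  k2 = (1.153356, -0.574080)
  → (0.412968, 1.139363)
1.130000: (0.412968, 1.139363)
  k1 = (1.139363, -0.569896)
  predictor → (0.561085, 1.065276)
  k2 = (1.065276, -0.774298)
  → (0.556270, 1.051990)
(x(1.26), y(1.26)) ≈ (0.5563, 1.0520)

0.5563, 1.0520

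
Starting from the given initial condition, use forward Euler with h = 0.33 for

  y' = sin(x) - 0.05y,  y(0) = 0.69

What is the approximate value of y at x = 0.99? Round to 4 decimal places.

Euler: y_{n+1} = y_n + h·f(x_n, y_n).
x=0.000000, y=0.690000: f=-0.034500 → y ← 0.690000 + 0.33·(-0.034500) = 0.678615
x=0.330000, y=0.678615: f=0.290112 → y ← 0.678615 + 0.33·0.290112 = 0.774352
x=0.660000, y=0.774352: f=0.574399 → y ← 0.774352 + 0.33·0.574399 = 0.963904
y(0.99) ≈ 0.9639

0.9639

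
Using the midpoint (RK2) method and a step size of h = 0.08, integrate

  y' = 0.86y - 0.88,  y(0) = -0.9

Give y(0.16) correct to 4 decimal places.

-1.1835

Midpoint: k1 = f(x_n, y_n); k2 = f(x_n + h/2, y_n + (h/2)·k1); y_{n+1} = y_n + h·k2.
x=0.000000, y=-0.900000:
  k1 = f(0.000000, -0.900000) = -1.654000
  k2 = f(0.040000, -0.966160) = -1.710898
  y ← -0.900000 + 0.08·(-1.710898) = -1.036872
x=0.080000, y=-1.036872:
  k1 = f(0.080000, -1.036872) = -1.771710
  k2 = f(0.120000, -1.107740) = -1.832657
  y ← -1.036872 + 0.08·(-1.832657) = -1.183484
y(0.16) ≈ -1.1835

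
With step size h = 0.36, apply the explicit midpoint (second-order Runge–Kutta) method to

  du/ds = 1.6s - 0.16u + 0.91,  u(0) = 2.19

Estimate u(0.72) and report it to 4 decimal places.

2.9733

Midpoint: k1 = f(s_n, u_n); k2 = f(s_n + h/2, u_n + (h/2)·k1); u_{n+1} = u_n + h·k2.
s=0.000000, u=2.190000:
  k1 = f(0.000000, 2.190000) = 0.559600
  k2 = f(0.180000, 2.290728) = 0.831484
  u ← 2.190000 + 0.36·0.831484 = 2.489334
s=0.360000, u=2.489334:
  k1 = f(0.360000, 2.489334) = 1.087707
  k2 = f(0.540000, 2.685121) = 1.344381
  u ← 2.489334 + 0.36·1.344381 = 2.973311
u(0.72) ≈ 2.9733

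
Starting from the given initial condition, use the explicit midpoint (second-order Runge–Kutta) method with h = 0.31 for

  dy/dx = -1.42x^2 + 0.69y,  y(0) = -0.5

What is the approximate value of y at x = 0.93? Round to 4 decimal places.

-1.3679

Midpoint: k1 = f(x_n, y_n); k2 = f(x_n + h/2, y_n + (h/2)·k1); y_{n+1} = y_n + h·k2.
x=0.000000, y=-0.500000:
  k1 = f(0.000000, -0.500000) = -0.345000
  k2 = f(0.155000, -0.553475) = -0.416013
  y ← -0.500000 + 0.31·(-0.416013) = -0.628964
x=0.310000, y=-0.628964:
  k1 = f(0.310000, -0.628964) = -0.570447
  k2 = f(0.465000, -0.717383) = -0.802034
  y ← -0.628964 + 0.31·(-0.802034) = -0.877595
x=0.620000, y=-0.877595:
  k1 = f(0.620000, -0.877595) = -1.151388
  k2 = f(0.775000, -1.056060) = -1.581569
  y ← -0.877595 + 0.31·(-1.581569) = -1.367881
y(0.93) ≈ -1.3679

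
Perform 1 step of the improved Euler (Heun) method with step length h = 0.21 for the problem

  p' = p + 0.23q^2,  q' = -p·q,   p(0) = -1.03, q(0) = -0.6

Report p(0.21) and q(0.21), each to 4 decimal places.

-1.2456, -0.7591

Heun on (p,q): k1 = f(x_n, state_n); k2 = f(x_n + h, state_n + h·k1); state_{n+1} = state_n + (h/2)·(k1 + k2).
0.000000: (-1.030000, -0.600000)
  k1 = (-0.947200, -0.618000)
  predictor → (-1.228912, -0.729780)
  k2 = (-1.106419, -0.896835)
  → (-1.245630, -0.759058)
(p(0.21), q(0.21)) ≈ (-1.2456, -0.7591)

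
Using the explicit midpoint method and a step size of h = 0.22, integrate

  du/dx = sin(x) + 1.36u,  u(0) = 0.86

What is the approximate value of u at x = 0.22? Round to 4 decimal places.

Midpoint: k1 = f(x_n, u_n); k2 = f(x_n + h/2, u_n + (h/2)·k1); u_{n+1} = u_n + h·k2.
x=0.000000, u=0.860000:
  k1 = f(0.000000, 0.860000) = 1.169600
  k2 = f(0.110000, 0.988656) = 1.454350
  u ← 0.860000 + 0.22·1.454350 = 1.179957
u(0.22) ≈ 1.1800

1.1800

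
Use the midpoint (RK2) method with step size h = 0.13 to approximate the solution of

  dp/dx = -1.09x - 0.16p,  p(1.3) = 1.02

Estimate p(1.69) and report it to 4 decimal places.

Midpoint: k1 = f(x_n, p_n); k2 = f(x_n + h/2, p_n + (h/2)·k1); p_{n+1} = p_n + h·k2.
x=1.300000, p=1.020000:
  k1 = f(1.300000, 1.020000) = -1.580200
  k2 = f(1.365000, 0.917287) = -1.634616
  p ← 1.020000 + 0.13·(-1.634616) = 0.807500
x=1.430000, p=0.807500:
  k1 = f(1.430000, 0.807500) = -1.687900
  k2 = f(1.495000, 0.697786) = -1.741196
  p ← 0.807500 + 0.13·(-1.741196) = 0.581144
x=1.560000, p=0.581144:
  k1 = f(1.560000, 0.581144) = -1.793383
  k2 = f(1.625000, 0.464575) = -1.845582
  p ← 0.581144 + 0.13·(-1.845582) = 0.341219
p(1.69) ≈ 0.3412

0.3412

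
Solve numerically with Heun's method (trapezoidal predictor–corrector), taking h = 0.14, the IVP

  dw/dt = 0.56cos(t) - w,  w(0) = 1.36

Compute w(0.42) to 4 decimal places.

Heun: k1 = f(t_n, w_n); k2 = f(t_n + h, w_n + h·k1); w_{n+1} = w_n + (h/2)·(k1 + k2).
t=0.000000, w=1.360000:
  k1 = f(0.000000, 1.360000) = -0.800000
  k2 = f(0.140000, 1.248000) = -0.693479
  w ← 1.360000 + (0.14/2)·(-0.800000 + (-0.693479)) = 1.255456
t=0.140000, w=1.255456:
  k1 = f(0.140000, 1.255456) = -0.700936
  k2 = f(0.280000, 1.157325) = -0.619134
  w ← 1.255456 + (0.14/2)·(-0.700936 + (-0.619134)) = 1.163052
t=0.280000, w=1.163052:
  k1 = f(0.280000, 1.163052) = -0.624861
  k2 = f(0.420000, 1.075571) = -0.564241
  w ← 1.163052 + (0.14/2)·(-0.624861 + (-0.564241)) = 1.079814
w(0.42) ≈ 1.0798

1.0798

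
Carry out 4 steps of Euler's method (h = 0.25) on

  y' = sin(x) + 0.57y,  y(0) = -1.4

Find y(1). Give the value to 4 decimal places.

Euler: y_{n+1} = y_n + h·f(x_n, y_n).
x=0.000000, y=-1.400000: f=-0.798000 → y ← -1.400000 + 0.25·(-0.798000) = -1.599500
x=0.250000, y=-1.599500: f=-0.664311 → y ← -1.599500 + 0.25·(-0.664311) = -1.765578
x=0.500000, y=-1.765578: f=-0.526954 → y ← -1.765578 + 0.25·(-0.526954) = -1.897316
x=0.750000, y=-1.897316: f=-0.399831 → y ← -1.897316 + 0.25·(-0.399831) = -1.997274
y(1) ≈ -1.9973

-1.9973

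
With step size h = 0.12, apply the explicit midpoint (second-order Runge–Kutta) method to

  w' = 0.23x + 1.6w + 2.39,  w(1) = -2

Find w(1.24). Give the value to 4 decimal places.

Midpoint: k1 = f(x_n, w_n); k2 = f(x_n + h/2, w_n + (h/2)·k1); w_{n+1} = w_n + h·k2.
x=1.000000, w=-2.000000:
  k1 = f(1.000000, -2.000000) = -0.580000
  k2 = f(1.060000, -2.034800) = -0.621880
  w ← -2.000000 + 0.12·(-0.621880) = -2.074626
x=1.120000, w=-2.074626:
  k1 = f(1.120000, -2.074626) = -0.671801
  k2 = f(1.180000, -2.114934) = -0.722494
  w ← -2.074626 + 0.12·(-0.722494) = -2.161325
w(1.24) ≈ -2.1613

-2.1613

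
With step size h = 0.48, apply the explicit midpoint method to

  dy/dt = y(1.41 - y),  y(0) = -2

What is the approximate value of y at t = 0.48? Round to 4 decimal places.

-10.8100

Midpoint: k1 = f(t_n, y_n); k2 = f(t_n + h/2, y_n + (h/2)·k1); y_{n+1} = y_n + h·k2.
t=0.000000, y=-2.000000:
  k1 = f(0.000000, -2.000000) = -6.820000
  k2 = f(0.240000, -3.636800) = -18.354202
  y ← -2.000000 + 0.48·(-18.354202) = -10.810017
y(0.48) ≈ -10.8100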